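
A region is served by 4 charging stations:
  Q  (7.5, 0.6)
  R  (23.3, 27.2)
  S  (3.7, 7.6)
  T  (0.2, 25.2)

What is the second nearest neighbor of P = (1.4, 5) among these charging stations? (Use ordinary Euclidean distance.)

Q

Since √ is increasing, it suffices to compare squared distances:
|PQ|² = (1.4−7.5)² + (5−0.6)² = 37.21 + 19.36 = 56.57
|PR|² = (1.4−23.3)² + (5−27.2)² = 479.61 + 492.84 = 972.45
|PS|² = (1.4−3.7)² + (5−7.6)² = 5.29 + 6.76 = 12.05
|PT|² = (1.4−0.2)² + (5−25.2)² = 1.44 + 408.04 = 409.48
Sorted ascending: S, Q, T, … — the second-nearest is Q.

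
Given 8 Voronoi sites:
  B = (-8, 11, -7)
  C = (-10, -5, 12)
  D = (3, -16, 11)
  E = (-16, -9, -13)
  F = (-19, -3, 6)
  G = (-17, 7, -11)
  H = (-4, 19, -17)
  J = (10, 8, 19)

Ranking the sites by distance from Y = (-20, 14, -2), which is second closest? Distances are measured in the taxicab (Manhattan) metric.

B

d(Y,B) = |-20−(-8)| + |14−11| + |-2−(-7)| = 12 + 3 + 5 = 20
d(Y,C) = |-20−(-10)| + |14−(-5)| + |-2−12| = 10 + 19 + 14 = 43
d(Y,D) = |-20−3| + |14−(-16)| + |-2−11| = 23 + 30 + 13 = 66
d(Y,E) = |-20−(-16)| + |14−(-9)| + |-2−(-13)| = 4 + 23 + 11 = 38
d(Y,F) = |-20−(-19)| + |14−(-3)| + |-2−6| = 1 + 17 + 8 = 26
d(Y,G) = |-20−(-17)| + |14−7| + |-2−(-11)| = 3 + 7 + 9 = 19
d(Y,H) = |-20−(-4)| + |14−19| + |-2−(-17)| = 16 + 5 + 15 = 36
d(Y,J) = |-20−10| + |14−8| + |-2−19| = 30 + 6 + 21 = 57
Sorted ascending: G, B, F, … — the second-nearest is B.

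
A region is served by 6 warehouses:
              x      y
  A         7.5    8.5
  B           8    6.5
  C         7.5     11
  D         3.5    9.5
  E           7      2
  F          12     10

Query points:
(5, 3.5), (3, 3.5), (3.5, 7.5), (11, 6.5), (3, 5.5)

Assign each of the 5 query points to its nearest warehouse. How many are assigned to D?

2

(5, 3.5) — d² to each: A:31.25, B:18, C:62.5, D:38.25, E:6.25, F:91.25 → nearest is E
(3, 3.5) — d² to each: A:45.25, B:34, C:76.5, D:36.25, E:18.25, F:123.25 → nearest is E
(3.5, 7.5) — d² to each: A:17, B:21.25, C:28.25, D:4, E:42.5, F:78.5 → nearest is D
(11, 6.5) — d² to each: A:16.25, B:9, C:32.5, D:65.25, E:36.25, F:13.25 → nearest is B
(3, 5.5) — d² to each: A:29.25, B:26, C:50.5, D:16.25, E:28.25, F:101.25 → nearest is D
2 of the 5 points have D as nearest.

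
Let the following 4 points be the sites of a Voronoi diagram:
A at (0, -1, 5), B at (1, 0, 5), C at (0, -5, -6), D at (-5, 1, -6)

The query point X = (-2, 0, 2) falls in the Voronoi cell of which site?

Squared Euclidean distances:
|XA|² = (-2−0)² + (0−(-1))² + (2−5)² = 4 + 1 + 9 = 14
|XB|² = (-2−1)² + (0−0)² + (2−5)² = 9 + 0 + 9 = 18
|XC|² = (-2−0)² + (0−(-5))² + (2−(-6))² = 4 + 25 + 64 = 93
|XD|² = (-2−(-5))² + (0−1)² + (2−(-6))² = 9 + 1 + 64 = 74
Minimum is at A.

A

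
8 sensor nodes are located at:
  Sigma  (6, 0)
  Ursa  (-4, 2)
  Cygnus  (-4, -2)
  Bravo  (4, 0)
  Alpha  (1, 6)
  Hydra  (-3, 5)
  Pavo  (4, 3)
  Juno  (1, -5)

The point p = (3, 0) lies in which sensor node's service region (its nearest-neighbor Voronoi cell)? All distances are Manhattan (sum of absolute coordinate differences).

Bravo

d(p, Sigma) = |3−6| + |0−0| = 3 + 0 = 3
d(p, Ursa) = |3−(-4)| + |0−2| = 7 + 2 = 9
d(p, Cygnus) = |3−(-4)| + |0−(-2)| = 7 + 2 = 9
d(p, Bravo) = |3−4| + |0−0| = 1 + 0 = 1
d(p, Alpha) = |3−1| + |0−6| = 2 + 6 = 8
d(p, Hydra) = |3−(-3)| + |0−5| = 6 + 5 = 11
d(p, Pavo) = |3−4| + |0−3| = 1 + 3 = 4
d(p, Juno) = |3−1| + |0−(-5)| = 2 + 5 = 7
Minimum is at Bravo.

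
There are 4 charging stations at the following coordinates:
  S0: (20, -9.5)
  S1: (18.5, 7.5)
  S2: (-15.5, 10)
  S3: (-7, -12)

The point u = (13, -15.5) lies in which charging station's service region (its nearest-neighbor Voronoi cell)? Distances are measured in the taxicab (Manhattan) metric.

S0

d(u,S0) = |13−20| + |-15.5−(-9.5)| = 7 + 6 = 13
d(u,S1) = |13−18.5| + |-15.5−7.5| = 5.5 + 23 = 28.5
d(u,S2) = |13−(-15.5)| + |-15.5−10| = 28.5 + 25.5 = 54
d(u,S3) = |13−(-7)| + |-15.5−(-12)| = 20 + 3.5 = 23.5
S0 is nearest.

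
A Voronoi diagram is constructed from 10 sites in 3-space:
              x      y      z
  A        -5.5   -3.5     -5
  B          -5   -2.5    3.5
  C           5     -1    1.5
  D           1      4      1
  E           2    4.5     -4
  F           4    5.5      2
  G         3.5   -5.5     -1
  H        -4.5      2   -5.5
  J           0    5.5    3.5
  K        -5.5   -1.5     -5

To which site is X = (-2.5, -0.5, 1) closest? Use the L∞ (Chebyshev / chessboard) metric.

B

d(X,A) = max(3, 3, 6) = 6
d(X,B) = max(2.5, 2, 2.5) = 2.5
d(X,C) = max(7.5, 0.5, 0.5) = 7.5
d(X,D) = max(3.5, 4.5, 0) = 4.5
d(X,E) = max(4.5, 5, 5) = 5
d(X,F) = max(6.5, 6, 1) = 6.5
d(X,G) = max(6, 5, 2) = 6
d(X,H) = max(2, 2.5, 6.5) = 6.5
d(X,J) = max(2.5, 6, 2.5) = 6
d(X,K) = max(3, 1, 6) = 6
B is nearest.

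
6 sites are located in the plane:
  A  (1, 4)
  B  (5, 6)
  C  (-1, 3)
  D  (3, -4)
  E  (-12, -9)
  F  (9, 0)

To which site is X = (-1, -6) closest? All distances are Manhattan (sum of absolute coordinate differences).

D

d(X,A) = |-1−1| + |-6−4| = 2 + 10 = 12
d(X,B) = |-1−5| + |-6−6| = 6 + 12 = 18
d(X,C) = |-1−(-1)| + |-6−3| = 0 + 9 = 9
d(X,D) = |-1−3| + |-6−(-4)| = 4 + 2 = 6
d(X,E) = |-1−(-12)| + |-6−(-9)| = 11 + 3 = 14
d(X,F) = |-1−9| + |-6−0| = 10 + 6 = 16
D is nearest.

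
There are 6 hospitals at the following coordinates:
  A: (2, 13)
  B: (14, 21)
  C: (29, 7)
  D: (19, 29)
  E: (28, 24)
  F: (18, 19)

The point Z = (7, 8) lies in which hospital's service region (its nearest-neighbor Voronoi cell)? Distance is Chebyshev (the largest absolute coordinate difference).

d(Z,A) = max(5, 5) = 5
d(Z,B) = max(7, 13) = 13
d(Z,C) = max(22, 1) = 22
d(Z,D) = max(12, 21) = 21
d(Z,E) = max(21, 16) = 21
d(Z,F) = max(11, 11) = 11
The smallest is to A, so Z lies in the Voronoi region of A.

A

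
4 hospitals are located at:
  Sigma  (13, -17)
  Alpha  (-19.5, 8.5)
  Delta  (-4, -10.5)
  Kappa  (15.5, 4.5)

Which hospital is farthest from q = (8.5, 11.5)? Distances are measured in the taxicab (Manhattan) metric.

d(q, Sigma) = |8.5−13| + |11.5−(-17)| = 4.5 + 28.5 = 33
d(q, Alpha) = |8.5−(-19.5)| + |11.5−8.5| = 28 + 3 = 31
d(q, Delta) = |8.5−(-4)| + |11.5−(-10.5)| = 12.5 + 22 = 34.5
d(q, Kappa) = |8.5−15.5| + |11.5−4.5| = 7 + 7 = 14
The largest is to Delta.

Delta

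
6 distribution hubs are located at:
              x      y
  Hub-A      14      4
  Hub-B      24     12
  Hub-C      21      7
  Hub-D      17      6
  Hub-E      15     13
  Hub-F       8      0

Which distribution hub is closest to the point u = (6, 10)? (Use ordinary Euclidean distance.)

Hub-E

Since √ is increasing, it suffices to compare squared distances:
d²(u, Hub-A) = (6−14)² + (10−4)² = 64 + 36 = 100
d²(u, Hub-B) = (6−24)² + (10−12)² = 324 + 4 = 328
d²(u, Hub-C) = (6−21)² + (10−7)² = 225 + 9 = 234
d²(u, Hub-D) = (6−17)² + (10−6)² = 121 + 16 = 137
d²(u, Hub-E) = (6−15)² + (10−13)² = 81 + 9 = 90
d²(u, Hub-F) = (6−8)² + (10−0)² = 4 + 100 = 104
The smallest is to Hub-E, so u lies in the Voronoi region of Hub-E.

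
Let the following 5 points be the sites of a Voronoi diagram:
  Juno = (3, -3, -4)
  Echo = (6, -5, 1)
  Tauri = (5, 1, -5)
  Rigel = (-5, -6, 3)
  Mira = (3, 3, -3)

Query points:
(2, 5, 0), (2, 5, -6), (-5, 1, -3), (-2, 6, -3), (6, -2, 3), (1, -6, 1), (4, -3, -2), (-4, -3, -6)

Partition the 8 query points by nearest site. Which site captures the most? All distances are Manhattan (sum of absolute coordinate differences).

Mira

(2, 5, 0) — d to each: Juno:13, Echo:15, Tauri:12, Rigel:21, Mira:6 → nearest is Mira
(2, 5, -6) — d to each: Juno:11, Echo:21, Tauri:8, Rigel:27, Mira:6 → nearest is Mira
(-5, 1, -3) — d to each: Juno:13, Echo:21, Tauri:12, Rigel:13, Mira:10 → nearest is Mira
(-2, 6, -3) — d to each: Juno:15, Echo:23, Tauri:14, Rigel:21, Mira:8 → nearest is Mira
(6, -2, 3) — d to each: Juno:11, Echo:5, Tauri:12, Rigel:15, Mira:14 → nearest is Echo
(1, -6, 1) — d to each: Juno:10, Echo:6, Tauri:17, Rigel:8, Mira:15 → nearest is Echo
(4, -3, -2) — d to each: Juno:3, Echo:7, Tauri:8, Rigel:17, Mira:8 → nearest is Juno
(-4, -3, -6) — d to each: Juno:9, Echo:19, Tauri:14, Rigel:13, Mira:16 → nearest is Juno
Tally — Juno:2, Echo:2, Mira:4. Mira captures the most (4).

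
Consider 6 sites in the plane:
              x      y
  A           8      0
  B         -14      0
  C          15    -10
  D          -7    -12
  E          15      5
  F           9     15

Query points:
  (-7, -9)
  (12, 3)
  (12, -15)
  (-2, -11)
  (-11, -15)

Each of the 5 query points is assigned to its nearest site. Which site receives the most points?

D

(-7, -9) — d² to each: A:306, B:130, C:485, D:9, E:680, F:832 → nearest is D
(12, 3) — d² to each: A:25, B:685, C:178, D:586, E:13, F:153 → nearest is E
(12, -15) — d² to each: A:241, B:901, C:34, D:370, E:409, F:909 → nearest is C
(-2, -11) — d² to each: A:221, B:265, C:290, D:26, E:545, F:797 → nearest is D
(-11, -15) — d² to each: A:586, B:234, C:701, D:25, E:1076, F:1300 → nearest is D
Tally — C:1, D:3, E:1. D captures the most (3).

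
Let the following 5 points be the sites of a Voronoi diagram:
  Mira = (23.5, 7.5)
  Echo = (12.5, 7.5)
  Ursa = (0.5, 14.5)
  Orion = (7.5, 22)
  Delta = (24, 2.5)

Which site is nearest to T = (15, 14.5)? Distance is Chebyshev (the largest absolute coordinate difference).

Echo

d(T, Mira) = max(8.5, 7) = 8.5
d(T, Echo) = max(2.5, 7) = 7
d(T, Ursa) = max(14.5, 0) = 14.5
d(T, Orion) = max(7.5, 7.5) = 7.5
d(T, Delta) = max(9, 12) = 12
Echo is nearest.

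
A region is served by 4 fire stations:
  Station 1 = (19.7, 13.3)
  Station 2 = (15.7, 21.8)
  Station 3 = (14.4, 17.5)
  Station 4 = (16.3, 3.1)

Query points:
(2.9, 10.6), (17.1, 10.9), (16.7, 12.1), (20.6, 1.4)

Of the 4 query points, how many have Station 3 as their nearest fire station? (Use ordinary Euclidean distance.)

1

(2.9, 10.6) — d² to each: Station 1:289.53, Station 2:289.28, Station 3:179.86, Station 4:235.81 → nearest is Station 3
(17.1, 10.9) — d² to each: Station 1:12.52, Station 2:120.77, Station 3:50.85, Station 4:61.48 → nearest is Station 1
(16.7, 12.1) — d² to each: Station 1:10.44, Station 2:95.09, Station 3:34.45, Station 4:81.16 → nearest is Station 1
(20.6, 1.4) — d² to each: Station 1:142.42, Station 2:440.17, Station 3:297.65, Station 4:21.38 → nearest is Station 4
1 of the 4 points has Station 3 as nearest.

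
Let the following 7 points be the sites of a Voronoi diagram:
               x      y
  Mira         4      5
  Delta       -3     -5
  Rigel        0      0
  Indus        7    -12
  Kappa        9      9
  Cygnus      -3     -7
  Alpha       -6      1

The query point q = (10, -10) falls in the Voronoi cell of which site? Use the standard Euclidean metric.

Compare squared distances (the ordering matches that of the actual distances):
d²(q, Mira) = (10−4)² + (-10−5)² = 36 + 225 = 261
d²(q, Delta) = (10−(-3))² + (-10−(-5))² = 169 + 25 = 194
d²(q, Rigel) = (10−0)² + (-10−0)² = 100 + 100 = 200
d²(q, Indus) = (10−7)² + (-10−(-12))² = 9 + 4 = 13
d²(q, Kappa) = (10−9)² + (-10−9)² = 1 + 361 = 362
d²(q, Cygnus) = (10−(-3))² + (-10−(-7))² = 169 + 9 = 178
d²(q, Alpha) = (10−(-6))² + (-10−1)² = 256 + 121 = 377
Indus is nearest.

Indus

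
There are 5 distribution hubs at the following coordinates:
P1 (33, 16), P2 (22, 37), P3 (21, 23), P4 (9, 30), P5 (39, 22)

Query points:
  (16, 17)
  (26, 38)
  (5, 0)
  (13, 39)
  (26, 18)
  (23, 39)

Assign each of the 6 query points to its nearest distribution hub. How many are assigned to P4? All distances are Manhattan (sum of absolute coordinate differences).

(16, 17) — d to each: P1:18, P2:26, P3:11, P4:20, P5:28 → nearest is P3
(26, 38) — d to each: P1:29, P2:5, P3:20, P4:25, P5:29 → nearest is P2
(5, 0) — d to each: P1:44, P2:54, P3:39, P4:34, P5:56 → nearest is P4
(13, 39) — d to each: P1:43, P2:11, P3:24, P4:13, P5:43 → nearest is P2
(26, 18) — d to each: P1:9, P2:23, P3:10, P4:29, P5:17 → nearest is P1
(23, 39) — d to each: P1:33, P2:3, P3:18, P4:23, P5:33 → nearest is P2
1 of the 6 points has P4 as nearest.

1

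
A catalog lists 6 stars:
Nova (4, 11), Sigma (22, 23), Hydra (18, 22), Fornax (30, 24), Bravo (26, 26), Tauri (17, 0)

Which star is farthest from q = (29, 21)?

Squared Euclidean distances:
d²(q, Nova) = (29−4)² + (21−11)² = 625 + 100 = 725
d²(q, Sigma) = (29−22)² + (21−23)² = 49 + 4 = 53
d²(q, Hydra) = (29−18)² + (21−22)² = 121 + 1 = 122
d²(q, Fornax) = (29−30)² + (21−24)² = 1 + 9 = 10
d²(q, Bravo) = (29−26)² + (21−26)² = 9 + 25 = 34
d²(q, Tauri) = (29−17)² + (21−0)² = 144 + 441 = 585
The largest is to Nova.

Nova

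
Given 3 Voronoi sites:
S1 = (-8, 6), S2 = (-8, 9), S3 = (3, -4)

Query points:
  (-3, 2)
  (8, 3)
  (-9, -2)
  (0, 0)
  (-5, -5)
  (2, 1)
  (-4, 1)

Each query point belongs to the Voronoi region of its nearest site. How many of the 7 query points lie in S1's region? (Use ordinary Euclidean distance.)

3

(-3, 2) — d² to each: S1:41, S2:74, S3:72 → nearest is S1
(8, 3) — d² to each: S1:265, S2:292, S3:74 → nearest is S3
(-9, -2) — d² to each: S1:65, S2:122, S3:148 → nearest is S1
(0, 0) — d² to each: S1:100, S2:145, S3:25 → nearest is S3
(-5, -5) — d² to each: S1:130, S2:205, S3:65 → nearest is S3
(2, 1) — d² to each: S1:125, S2:164, S3:26 → nearest is S3
(-4, 1) — d² to each: S1:41, S2:80, S3:74 → nearest is S1
3 of the 7 points have S1 as nearest.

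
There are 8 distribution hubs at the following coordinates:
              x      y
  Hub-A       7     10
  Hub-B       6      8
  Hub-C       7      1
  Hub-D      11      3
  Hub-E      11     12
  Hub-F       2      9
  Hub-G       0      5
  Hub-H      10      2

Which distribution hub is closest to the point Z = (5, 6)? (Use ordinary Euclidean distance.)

Squared Euclidean distances:
d²(Z, Hub-A) = 4 + 16 = 20
d²(Z, Hub-B) = 1 + 4 = 5
d²(Z, Hub-C) = 4 + 25 = 29
d²(Z, Hub-D) = 36 + 9 = 45
d²(Z, Hub-E) = 36 + 36 = 72
d²(Z, Hub-F) = 9 + 9 = 18
d²(Z, Hub-G) = 25 + 1 = 26
d²(Z, Hub-H) = 25 + 16 = 41
Hub-B is nearest.

Hub-B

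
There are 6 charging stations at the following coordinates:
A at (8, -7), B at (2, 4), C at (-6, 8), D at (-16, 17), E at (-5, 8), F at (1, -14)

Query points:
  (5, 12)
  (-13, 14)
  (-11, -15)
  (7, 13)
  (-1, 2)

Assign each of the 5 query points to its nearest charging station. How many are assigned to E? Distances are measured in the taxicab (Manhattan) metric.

0

(5, 12) — d to each: A:22, B:11, C:15, D:26, E:14, F:30 → nearest is B
(-13, 14) — d to each: A:42, B:25, C:13, D:6, E:14, F:42 → nearest is D
(-11, -15) — d to each: A:27, B:32, C:28, D:37, E:29, F:13 → nearest is F
(7, 13) — d to each: A:21, B:14, C:18, D:27, E:17, F:33 → nearest is B
(-1, 2) — d to each: A:18, B:5, C:11, D:30, E:10, F:18 → nearest is B
0 of the 5 points have E as nearest.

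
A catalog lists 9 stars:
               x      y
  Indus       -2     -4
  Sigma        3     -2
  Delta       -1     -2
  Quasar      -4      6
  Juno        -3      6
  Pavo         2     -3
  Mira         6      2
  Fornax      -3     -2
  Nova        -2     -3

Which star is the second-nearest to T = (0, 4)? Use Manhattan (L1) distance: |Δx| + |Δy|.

Quasar

d(T, Indus) = 2 + 8 = 10
d(T, Sigma) = 3 + 6 = 9
d(T, Delta) = 1 + 6 = 7
d(T, Quasar) = 4 + 2 = 6
d(T, Juno) = 3 + 2 = 5
d(T, Pavo) = 2 + 7 = 9
d(T, Mira) = 6 + 2 = 8
d(T, Fornax) = 3 + 6 = 9
d(T, Nova) = 2 + 7 = 9
Sorted ascending: Juno, Quasar, Delta, … — the second-nearest is Quasar.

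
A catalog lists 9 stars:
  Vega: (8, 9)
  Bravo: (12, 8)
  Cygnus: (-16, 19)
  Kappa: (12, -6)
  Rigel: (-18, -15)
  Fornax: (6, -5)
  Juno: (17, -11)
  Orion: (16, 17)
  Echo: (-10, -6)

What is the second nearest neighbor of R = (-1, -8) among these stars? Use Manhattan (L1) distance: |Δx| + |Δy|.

d(R, Vega) = |-1−8| + |-8−9| = 9 + 17 = 26
d(R, Bravo) = |-1−12| + |-8−8| = 13 + 16 = 29
d(R, Cygnus) = |-1−(-16)| + |-8−19| = 15 + 27 = 42
d(R, Kappa) = |-1−12| + |-8−(-6)| = 13 + 2 = 15
d(R, Rigel) = |-1−(-18)| + |-8−(-15)| = 17 + 7 = 24
d(R, Fornax) = |-1−6| + |-8−(-5)| = 7 + 3 = 10
d(R, Juno) = |-1−17| + |-8−(-11)| = 18 + 3 = 21
d(R, Orion) = |-1−16| + |-8−17| = 17 + 25 = 42
d(R, Echo) = |-1−(-10)| + |-8−(-6)| = 9 + 2 = 11
Sorted ascending: Fornax, Echo, Kappa, … — the second-nearest is Echo.

Echo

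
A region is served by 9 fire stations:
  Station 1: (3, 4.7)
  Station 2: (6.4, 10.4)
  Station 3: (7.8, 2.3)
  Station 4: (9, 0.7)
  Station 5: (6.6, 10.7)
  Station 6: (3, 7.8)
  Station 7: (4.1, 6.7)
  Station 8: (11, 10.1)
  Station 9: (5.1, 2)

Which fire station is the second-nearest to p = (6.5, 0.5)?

Station 3

Squared Euclidean distances:
d²(p, Station 1) = (6.5−3)² + (0.5−4.7)² = 12.25 + 17.64 = 29.89
d²(p, Station 2) = (6.5−6.4)² + (0.5−10.4)² = 0.01 + 98.01 = 98.02
d²(p, Station 3) = (6.5−7.8)² + (0.5−2.3)² = 1.69 + 3.24 = 4.93
d²(p, Station 4) = (6.5−9)² + (0.5−0.7)² = 6.25 + 0.04 = 6.29
d²(p, Station 5) = (6.5−6.6)² + (0.5−10.7)² = 0.01 + 104.04 = 104.05
d²(p, Station 6) = (6.5−3)² + (0.5−7.8)² = 12.25 + 53.29 = 65.54
d²(p, Station 7) = (6.5−4.1)² + (0.5−6.7)² = 5.76 + 38.44 = 44.2
d²(p, Station 8) = (6.5−11)² + (0.5−10.1)² = 20.25 + 92.16 = 112.41
d²(p, Station 9) = (6.5−5.1)² + (0.5−2)² = 1.96 + 2.25 = 4.21
Sorted ascending: Station 9, Station 3, Station 4, … — the second-nearest is Station 3.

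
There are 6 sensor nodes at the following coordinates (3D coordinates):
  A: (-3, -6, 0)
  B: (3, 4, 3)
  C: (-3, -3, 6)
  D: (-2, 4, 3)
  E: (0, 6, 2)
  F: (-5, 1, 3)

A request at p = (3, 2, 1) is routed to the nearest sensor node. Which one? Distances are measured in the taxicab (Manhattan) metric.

B

d(p,A) = |3−(-3)| + |2−(-6)| + |1−0| = 6 + 8 + 1 = 15
d(p,B) = |3−3| + |2−4| + |1−3| = 0 + 2 + 2 = 4
d(p,C) = |3−(-3)| + |2−(-3)| + |1−6| = 6 + 5 + 5 = 16
d(p,D) = |3−(-2)| + |2−4| + |1−3| = 5 + 2 + 2 = 9
d(p,E) = |3−0| + |2−6| + |1−2| = 3 + 4 + 1 = 8
d(p,F) = |3−(-5)| + |2−1| + |1−3| = 8 + 1 + 2 = 11
The smallest is to B, so p lies in the Voronoi region of B.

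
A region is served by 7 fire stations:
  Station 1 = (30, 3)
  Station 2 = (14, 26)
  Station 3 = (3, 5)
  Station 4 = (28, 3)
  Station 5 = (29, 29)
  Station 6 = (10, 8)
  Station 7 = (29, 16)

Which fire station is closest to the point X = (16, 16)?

Station 6

Since √ is increasing, it suffices to compare squared distances:
d²(X, Station 1) = (16−30)² + (16−3)² = 196 + 169 = 365
d²(X, Station 2) = (16−14)² + (16−26)² = 4 + 100 = 104
d²(X, Station 3) = (16−3)² + (16−5)² = 169 + 121 = 290
d²(X, Station 4) = (16−28)² + (16−3)² = 144 + 169 = 313
d²(X, Station 5) = (16−29)² + (16−29)² = 169 + 169 = 338
d²(X, Station 6) = (16−10)² + (16−8)² = 36 + 64 = 100
d²(X, Station 7) = (16−29)² + (16−16)² = 169 + 0 = 169
Minimum is at Station 6.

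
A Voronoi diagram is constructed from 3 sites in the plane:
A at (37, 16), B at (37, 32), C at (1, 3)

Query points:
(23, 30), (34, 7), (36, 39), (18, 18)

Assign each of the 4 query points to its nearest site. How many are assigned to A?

(23, 30) — d² to each: A:392, B:200, C:1213 → nearest is B
(34, 7) — d² to each: A:90, B:634, C:1105 → nearest is A
(36, 39) — d² to each: A:530, B:50, C:2521 → nearest is B
(18, 18) — d² to each: A:365, B:557, C:514 → nearest is A
2 of the 4 points have A as nearest.

2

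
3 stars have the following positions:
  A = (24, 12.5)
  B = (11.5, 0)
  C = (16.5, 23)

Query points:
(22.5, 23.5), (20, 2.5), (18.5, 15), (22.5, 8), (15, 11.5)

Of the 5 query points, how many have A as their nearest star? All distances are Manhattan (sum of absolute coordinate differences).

3

(22.5, 23.5) — d to each: A:12.5, B:34.5, C:6.5 → nearest is C
(20, 2.5) — d to each: A:14, B:11, C:24 → nearest is B
(18.5, 15) — d to each: A:8, B:22, C:10 → nearest is A
(22.5, 8) — d to each: A:6, B:19, C:21 → nearest is A
(15, 11.5) — d to each: A:10, B:15, C:13 → nearest is A
3 of the 5 points have A as nearest.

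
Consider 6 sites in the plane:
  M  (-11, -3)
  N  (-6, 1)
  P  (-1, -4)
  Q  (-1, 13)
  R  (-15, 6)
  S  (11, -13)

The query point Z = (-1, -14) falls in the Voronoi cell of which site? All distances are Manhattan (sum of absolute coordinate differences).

d(Z,M) = 10 + 11 = 21
d(Z,N) = 5 + 15 = 20
d(Z,P) = 0 + 10 = 10
d(Z,Q) = 0 + 27 = 27
d(Z,R) = 14 + 20 = 34
d(Z,S) = 12 + 1 = 13
Minimum is at P.

P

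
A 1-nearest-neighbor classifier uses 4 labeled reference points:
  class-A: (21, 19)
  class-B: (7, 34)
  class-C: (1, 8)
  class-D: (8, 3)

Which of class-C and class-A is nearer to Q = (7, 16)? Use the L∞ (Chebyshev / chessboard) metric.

d(Q, class-C) = max(6, 8) = 8
d(Q, class-A) = max(14, 3) = 14
8 < 14, so class-C is closer.

class-C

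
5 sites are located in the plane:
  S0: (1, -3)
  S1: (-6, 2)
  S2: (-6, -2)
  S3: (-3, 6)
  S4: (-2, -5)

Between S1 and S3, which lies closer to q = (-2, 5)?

Compare squared distances:
|qS1|² = (-2−(-6))² + (5−2)² = 16 + 9 = 25
|qS3|² = (-2−(-3))² + (5−6)² = 1 + 1 = 2
25 > 2, so S3 is closer.

S3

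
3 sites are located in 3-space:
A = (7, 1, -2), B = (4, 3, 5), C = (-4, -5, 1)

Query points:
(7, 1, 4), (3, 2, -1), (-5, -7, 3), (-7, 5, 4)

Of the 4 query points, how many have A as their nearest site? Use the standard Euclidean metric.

(7, 1, 4) — d² to each: A:36, B:14, C:166 → nearest is B
(3, 2, -1) — d² to each: A:18, B:38, C:102 → nearest is A
(-5, -7, 3) — d² to each: A:233, B:185, C:9 → nearest is C
(-7, 5, 4) — d² to each: A:248, B:126, C:118 → nearest is C
1 of the 4 points has A as nearest.

1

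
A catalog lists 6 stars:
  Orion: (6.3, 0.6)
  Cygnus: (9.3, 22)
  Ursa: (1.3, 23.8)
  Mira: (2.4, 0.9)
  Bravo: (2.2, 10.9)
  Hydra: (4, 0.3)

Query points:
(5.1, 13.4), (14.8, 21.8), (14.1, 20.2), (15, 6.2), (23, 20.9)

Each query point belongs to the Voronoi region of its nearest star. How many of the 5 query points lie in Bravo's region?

1

(5.1, 13.4) — d² to each: Orion:165.28, Cygnus:91.6, Ursa:122.6, Mira:163.54, Bravo:14.66, Hydra:172.82 → nearest is Bravo
(14.8, 21.8) — d² to each: Orion:521.69, Cygnus:30.29, Ursa:186.25, Mira:590.57, Bravo:277.57, Hydra:578.89 → nearest is Cygnus
(14.1, 20.2) — d² to each: Orion:445, Cygnus:26.28, Ursa:176.8, Mira:509.38, Bravo:228.1, Hydra:498.02 → nearest is Cygnus
(15, 6.2) — d² to each: Orion:107.05, Cygnus:282.13, Ursa:497.45, Mira:186.85, Bravo:185.93, Hydra:155.81 → nearest is Orion
(23, 20.9) — d² to each: Orion:690.98, Cygnus:188.9, Ursa:479.3, Mira:824.36, Bravo:532.64, Hydra:785.36 → nearest is Cygnus
1 of the 5 points has Bravo as nearest.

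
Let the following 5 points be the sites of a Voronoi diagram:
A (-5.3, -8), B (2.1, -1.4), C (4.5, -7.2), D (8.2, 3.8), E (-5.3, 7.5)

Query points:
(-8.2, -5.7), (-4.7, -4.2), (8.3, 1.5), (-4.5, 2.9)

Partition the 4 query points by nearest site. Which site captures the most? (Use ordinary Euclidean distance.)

(-8.2, -5.7) — d² to each: A:13.7, B:124.58, C:163.54, D:359.21, E:182.65 → nearest is A
(-4.7, -4.2) — d² to each: A:14.8, B:54.08, C:93.64, D:230.41, E:137.25 → nearest is A
(8.3, 1.5) — d² to each: A:275.21, B:46.85, C:90.13, D:5.3, E:220.96 → nearest is D
(-4.5, 2.9) — d² to each: A:119.45, B:62.05, C:183.01, D:162.1, E:21.8 → nearest is E
Tally — A:2, D:1, E:1. A captures the most (2).

A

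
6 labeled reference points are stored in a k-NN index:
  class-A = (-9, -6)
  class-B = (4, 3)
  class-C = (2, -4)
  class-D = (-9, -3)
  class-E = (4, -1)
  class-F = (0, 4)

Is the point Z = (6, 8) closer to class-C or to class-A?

Compare squared distances:
d²(Z, class-C) = (6−2)² + (8−(-4))² = 16 + 144 = 160
d²(Z, class-A) = (6−(-9))² + (8−(-6))² = 225 + 196 = 421
160 < 421, so class-C is closer.

class-C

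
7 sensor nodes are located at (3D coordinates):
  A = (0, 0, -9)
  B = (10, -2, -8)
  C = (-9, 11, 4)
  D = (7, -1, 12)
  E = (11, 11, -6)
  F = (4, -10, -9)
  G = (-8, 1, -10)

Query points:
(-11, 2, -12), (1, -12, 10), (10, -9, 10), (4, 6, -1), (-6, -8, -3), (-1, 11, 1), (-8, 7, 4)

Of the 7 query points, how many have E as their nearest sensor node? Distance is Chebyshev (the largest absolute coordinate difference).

1

(-11, 2, -12) — d to each: A:11, B:21, C:16, D:24, E:22, F:15, G:3 → nearest is G
(1, -12, 10) — d to each: A:19, B:18, C:23, D:11, E:23, F:19, G:20 → nearest is D
(10, -9, 10) — d to each: A:19, B:18, C:20, D:8, E:20, F:19, G:20 → nearest is D
(4, 6, -1) — d to each: A:8, B:8, C:13, D:13, E:7, F:16, G:12 → nearest is E
(-6, -8, -3) — d to each: A:8, B:16, C:19, D:15, E:19, F:10, G:9 → nearest is A
(-1, 11, 1) — d to each: A:11, B:13, C:8, D:12, E:12, F:21, G:11 → nearest is C
(-8, 7, 4) — d to each: A:13, B:18, C:4, D:15, E:19, F:17, G:14 → nearest is C
1 of the 7 points has E as nearest.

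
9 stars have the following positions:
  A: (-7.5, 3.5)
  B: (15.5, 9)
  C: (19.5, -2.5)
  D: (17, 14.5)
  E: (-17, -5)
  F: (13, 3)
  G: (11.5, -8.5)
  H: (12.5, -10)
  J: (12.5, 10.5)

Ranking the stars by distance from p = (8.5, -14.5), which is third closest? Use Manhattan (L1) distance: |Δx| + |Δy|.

d(p,A) = |8.5−(-7.5)| + |-14.5−3.5| = 16 + 18 = 34
d(p,B) = |8.5−15.5| + |-14.5−9| = 7 + 23.5 = 30.5
d(p,C) = |8.5−19.5| + |-14.5−(-2.5)| = 11 + 12 = 23
d(p,D) = |8.5−17| + |-14.5−14.5| = 8.5 + 29 = 37.5
d(p,E) = |8.5−(-17)| + |-14.5−(-5)| = 25.5 + 9.5 = 35
d(p,F) = |8.5−13| + |-14.5−3| = 4.5 + 17.5 = 22
d(p,G) = |8.5−11.5| + |-14.5−(-8.5)| = 3 + 6 = 9
d(p,H) = |8.5−12.5| + |-14.5−(-10)| = 4 + 4.5 = 8.5
d(p,J) = |8.5−12.5| + |-14.5−10.5| = 4 + 25 = 29
Sorted ascending: H, G, F, C, … — the third-nearest is F.

F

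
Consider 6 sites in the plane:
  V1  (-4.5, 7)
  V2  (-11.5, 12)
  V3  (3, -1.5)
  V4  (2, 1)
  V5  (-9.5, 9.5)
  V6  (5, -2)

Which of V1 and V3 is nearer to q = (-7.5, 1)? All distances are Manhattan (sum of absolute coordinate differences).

V1

d(q,V1) = |-7.5−(-4.5)| + |1−7| = 3 + 6 = 9
d(q,V3) = |-7.5−3| + |1−(-1.5)| = 10.5 + 2.5 = 13
9 < 13, so V1 is closer.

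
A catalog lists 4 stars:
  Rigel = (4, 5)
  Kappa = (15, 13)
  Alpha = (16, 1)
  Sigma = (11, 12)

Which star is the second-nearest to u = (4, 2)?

Alpha

Since √ is increasing, it suffices to compare squared distances:
d²(u, Rigel) = (4−4)² + (2−5)² = 0 + 9 = 9
d²(u, Kappa) = (4−15)² + (2−13)² = 121 + 121 = 242
d²(u, Alpha) = (4−16)² + (2−1)² = 144 + 1 = 145
d²(u, Sigma) = (4−11)² + (2−12)² = 49 + 100 = 149
Sorted ascending: Rigel, Alpha, Sigma, … — the second-nearest is Alpha.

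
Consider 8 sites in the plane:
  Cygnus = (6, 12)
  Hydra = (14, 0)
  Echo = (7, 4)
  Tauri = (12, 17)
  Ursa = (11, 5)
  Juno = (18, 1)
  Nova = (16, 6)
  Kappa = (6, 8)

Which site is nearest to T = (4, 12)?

Compare squared distances (the ordering matches that of the actual distances):
d²(T, Cygnus) = (4−6)² + (12−12)² = 4 + 0 = 4
d²(T, Hydra) = (4−14)² + (12−0)² = 100 + 144 = 244
d²(T, Echo) = (4−7)² + (12−4)² = 9 + 64 = 73
d²(T, Tauri) = (4−12)² + (12−17)² = 64 + 25 = 89
d²(T, Ursa) = (4−11)² + (12−5)² = 49 + 49 = 98
d²(T, Juno) = (4−18)² + (12−1)² = 196 + 121 = 317
d²(T, Nova) = (4−16)² + (12−6)² = 144 + 36 = 180
d²(T, Kappa) = (4−6)² + (12−8)² = 4 + 16 = 20
Cygnus is nearest.

Cygnus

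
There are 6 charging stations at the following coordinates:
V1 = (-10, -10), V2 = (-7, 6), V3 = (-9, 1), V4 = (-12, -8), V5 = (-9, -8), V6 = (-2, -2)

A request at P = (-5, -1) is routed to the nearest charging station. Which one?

V6

Since √ is increasing, it suffices to compare squared distances:
|PV1|² = (-5−(-10))² + (-1−(-10))² = 25 + 81 = 106
|PV2|² = (-5−(-7))² + (-1−6)² = 4 + 49 = 53
|PV3|² = (-5−(-9))² + (-1−1)² = 16 + 4 = 20
|PV4|² = (-5−(-12))² + (-1−(-8))² = 49 + 49 = 98
|PV5|² = (-5−(-9))² + (-1−(-8))² = 16 + 49 = 65
|PV6|² = (-5−(-2))² + (-1−(-2))² = 9 + 1 = 10
V6 is nearest.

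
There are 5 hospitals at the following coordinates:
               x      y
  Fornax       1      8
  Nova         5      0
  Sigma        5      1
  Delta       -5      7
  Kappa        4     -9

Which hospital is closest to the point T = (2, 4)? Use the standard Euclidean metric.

Since √ is increasing, it suffices to compare squared distances:
d²(T, Fornax) = (2−1)² + (4−8)² = 1 + 16 = 17
d²(T, Nova) = (2−5)² + (4−0)² = 9 + 16 = 25
d²(T, Sigma) = (2−5)² + (4−1)² = 9 + 9 = 18
d²(T, Delta) = (2−(-5))² + (4−7)² = 49 + 9 = 58
d²(T, Kappa) = (2−4)² + (4−(-9))² = 4 + 169 = 173
Minimum is at Fornax.

Fornax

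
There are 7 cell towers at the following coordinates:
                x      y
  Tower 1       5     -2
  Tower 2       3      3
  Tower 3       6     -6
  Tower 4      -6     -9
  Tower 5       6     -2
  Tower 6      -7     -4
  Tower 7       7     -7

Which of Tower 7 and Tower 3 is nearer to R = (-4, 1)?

Tower 3

Compare squared distances:
d²(R, Tower 7) = (-4−7)² + (1−(-7))² = 121 + 64 = 185
d²(R, Tower 3) = (-4−6)² + (1−(-6))² = 100 + 49 = 149
185 > 149, so Tower 3 is closer.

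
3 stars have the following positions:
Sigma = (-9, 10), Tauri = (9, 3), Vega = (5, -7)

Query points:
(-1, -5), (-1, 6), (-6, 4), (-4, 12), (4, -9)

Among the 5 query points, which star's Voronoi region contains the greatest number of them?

(-1, -5) — d² to each: Sigma:289, Tauri:164, Vega:40 → nearest is Vega
(-1, 6) — d² to each: Sigma:80, Tauri:109, Vega:205 → nearest is Sigma
(-6, 4) — d² to each: Sigma:45, Tauri:226, Vega:242 → nearest is Sigma
(-4, 12) — d² to each: Sigma:29, Tauri:250, Vega:442 → nearest is Sigma
(4, -9) — d² to each: Sigma:530, Tauri:169, Vega:5 → nearest is Vega
Tally — Sigma:3, Vega:2. Sigma captures the most (3).

Sigma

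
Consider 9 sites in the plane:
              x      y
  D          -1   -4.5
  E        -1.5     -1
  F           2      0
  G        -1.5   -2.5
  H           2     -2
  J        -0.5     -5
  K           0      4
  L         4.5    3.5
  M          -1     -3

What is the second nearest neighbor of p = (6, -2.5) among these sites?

F

Compare squared distances (the ordering matches that of the actual distances):
|pD|² = (6−(-1))² + (-2.5−(-4.5))² = 49 + 4 = 53
|pE|² = (6−(-1.5))² + (-2.5−(-1))² = 56.25 + 2.25 = 58.5
|pF|² = (6−2)² + (-2.5−0)² = 16 + 6.25 = 22.25
|pG|² = (6−(-1.5))² + (-2.5−(-2.5))² = 56.25 + 0 = 56.25
|pH|² = (6−2)² + (-2.5−(-2))² = 16 + 0.25 = 16.25
|pJ|² = (6−(-0.5))² + (-2.5−(-5))² = 42.25 + 6.25 = 48.5
|pK|² = (6−0)² + (-2.5−4)² = 36 + 42.25 = 78.25
|pL|² = (6−4.5)² + (-2.5−3.5)² = 2.25 + 36 = 38.25
|pM|² = (6−(-1))² + (-2.5−(-3))² = 49 + 0.25 = 49.25
Sorted ascending: H, F, L, … — the second-nearest is F.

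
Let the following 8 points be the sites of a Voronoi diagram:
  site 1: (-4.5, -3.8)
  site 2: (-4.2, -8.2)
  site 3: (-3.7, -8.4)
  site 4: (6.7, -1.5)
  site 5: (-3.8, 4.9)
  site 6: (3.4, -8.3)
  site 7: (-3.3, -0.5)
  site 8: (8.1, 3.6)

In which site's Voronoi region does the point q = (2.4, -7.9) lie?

Since √ is increasing, it suffices to compare squared distances:
d²(q, site 1) = (2.4−(-4.5))² + (-7.9−(-3.8))² = 47.61 + 16.81 = 64.42
d²(q, site 2) = (2.4−(-4.2))² + (-7.9−(-8.2))² = 43.56 + 0.09 = 43.65
d²(q, site 3) = (2.4−(-3.7))² + (-7.9−(-8.4))² = 37.21 + 0.25 = 37.46
d²(q, site 4) = (2.4−6.7)² + (-7.9−(-1.5))² = 18.49 + 40.96 = 59.45
d²(q, site 5) = (2.4−(-3.8))² + (-7.9−4.9)² = 38.44 + 163.84 = 202.28
d²(q, site 6) = (2.4−3.4)² + (-7.9−(-8.3))² = 1 + 0.16 = 1.16
d²(q, site 7) = (2.4−(-3.3))² + (-7.9−(-0.5))² = 32.49 + 54.76 = 87.25
d²(q, site 8) = (2.4−8.1)² + (-7.9−3.6)² = 32.49 + 132.25 = 164.74
site 6 is nearest.

site 6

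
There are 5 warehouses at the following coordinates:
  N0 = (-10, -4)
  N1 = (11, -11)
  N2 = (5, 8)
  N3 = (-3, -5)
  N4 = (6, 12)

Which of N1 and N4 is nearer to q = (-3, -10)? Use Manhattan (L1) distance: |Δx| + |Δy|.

d(q,N1) = |-3−11| + |-10−(-11)| = 14 + 1 = 15
d(q,N4) = |-3−6| + |-10−12| = 9 + 22 = 31
15 < 31, so N1 is closer.

N1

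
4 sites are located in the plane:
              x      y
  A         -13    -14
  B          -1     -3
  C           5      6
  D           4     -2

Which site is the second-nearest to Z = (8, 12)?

D

Compare squared distances (the ordering matches that of the actual distances):
|ZA|² = (8−(-13))² + (12−(-14))² = 441 + 676 = 1117
|ZB|² = (8−(-1))² + (12−(-3))² = 81 + 225 = 306
|ZC|² = (8−5)² + (12−6)² = 9 + 36 = 45
|ZD|² = (8−4)² + (12−(-2))² = 16 + 196 = 212
Sorted ascending: C, D, B, … — the second-nearest is D.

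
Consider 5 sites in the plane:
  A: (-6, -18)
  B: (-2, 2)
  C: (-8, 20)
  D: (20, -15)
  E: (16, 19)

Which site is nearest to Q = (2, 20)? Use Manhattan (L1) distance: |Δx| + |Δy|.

C

d(Q,A) = |2−(-6)| + |20−(-18)| = 8 + 38 = 46
d(Q,B) = |2−(-2)| + |20−2| = 4 + 18 = 22
d(Q,C) = |2−(-8)| + |20−20| = 10 + 0 = 10
d(Q,D) = |2−20| + |20−(-15)| = 18 + 35 = 53
d(Q,E) = |2−16| + |20−19| = 14 + 1 = 15
C is nearest.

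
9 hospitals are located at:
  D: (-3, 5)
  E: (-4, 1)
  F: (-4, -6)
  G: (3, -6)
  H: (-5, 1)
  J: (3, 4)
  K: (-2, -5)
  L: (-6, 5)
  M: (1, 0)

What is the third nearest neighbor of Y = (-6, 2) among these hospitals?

Since √ is increasing, it suffices to compare squared distances:
|YD|² = 9 + 9 = 18
|YE|² = 4 + 1 = 5
|YF|² = 4 + 64 = 68
|YG|² = 81 + 64 = 145
|YH|² = 1 + 1 = 2
|YJ|² = 81 + 4 = 85
|YK|² = 16 + 49 = 65
|YL|² = 0 + 9 = 9
|YM|² = 49 + 4 = 53
Sorted ascending: H, E, L, D, … — the third-nearest is L.

L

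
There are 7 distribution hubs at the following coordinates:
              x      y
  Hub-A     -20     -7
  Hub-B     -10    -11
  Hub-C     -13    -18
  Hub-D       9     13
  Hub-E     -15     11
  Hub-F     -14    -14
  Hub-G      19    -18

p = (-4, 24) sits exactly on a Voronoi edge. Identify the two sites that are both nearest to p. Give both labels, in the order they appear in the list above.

Hub-D and Hub-E

Squared distances from p to each site:
d²(p, Hub-A) = (-4−(-20))² + (24−(-7))² = 256 + 961 = 1217
d²(p, Hub-B) = (-4−(-10))² + (24−(-11))² = 36 + 1225 = 1261
d²(p, Hub-C) = (-4−(-13))² + (24−(-18))² = 81 + 1764 = 1845
d²(p, Hub-D) = (-4−9)² + (24−13)² = 169 + 121 = 290
d²(p, Hub-E) = (-4−(-15))² + (24−11)² = 121 + 169 = 290
d²(p, Hub-F) = (-4−(-14))² + (24−(-14))² = 100 + 1444 = 1544
d²(p, Hub-G) = (-4−19)² + (24−(-18))² = 529 + 1764 = 2293
p is equidistant from Hub-D and Hub-E (both at squared distance 290), and every other site is strictly farther — so p lies on the Hub-D–Hub-E Voronoi edge.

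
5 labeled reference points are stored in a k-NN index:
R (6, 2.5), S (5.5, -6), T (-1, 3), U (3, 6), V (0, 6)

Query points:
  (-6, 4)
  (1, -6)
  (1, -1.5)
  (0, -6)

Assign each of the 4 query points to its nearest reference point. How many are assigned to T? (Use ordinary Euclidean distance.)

2

(-6, 4) — d² to each: R:146.25, S:232.25, T:26, U:85, V:40 → nearest is T
(1, -6) — d² to each: R:97.25, S:20.25, T:85, U:148, V:145 → nearest is S
(1, -1.5) — d² to each: R:41, S:40.5, T:24.25, U:60.25, V:57.25 → nearest is T
(0, -6) — d² to each: R:108.25, S:30.25, T:82, U:153, V:144 → nearest is S
2 of the 4 points have T as nearest.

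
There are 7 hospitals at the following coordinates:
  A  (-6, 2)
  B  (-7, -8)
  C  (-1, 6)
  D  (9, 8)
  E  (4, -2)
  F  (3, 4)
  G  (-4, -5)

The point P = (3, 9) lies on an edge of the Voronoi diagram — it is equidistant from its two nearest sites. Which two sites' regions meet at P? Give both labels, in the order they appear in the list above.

Squared distances from P to each site:
|PA|² = (3−(-6))² + (9−2)² = 81 + 49 = 130
|PB|² = (3−(-7))² + (9−(-8))² = 100 + 289 = 389
|PC|² = (3−(-1))² + (9−6)² = 16 + 9 = 25
|PD|² = (3−9)² + (9−8)² = 36 + 1 = 37
|PE|² = (3−4)² + (9−(-2))² = 1 + 121 = 122
|PF|² = (3−3)² + (9−4)² = 0 + 25 = 25
|PG|² = (3−(-4))² + (9−(-5))² = 49 + 196 = 245
P is equidistant from C and F (both at squared distance 25), and every other site is strictly farther — so P lies on the C–F Voronoi edge.

C and F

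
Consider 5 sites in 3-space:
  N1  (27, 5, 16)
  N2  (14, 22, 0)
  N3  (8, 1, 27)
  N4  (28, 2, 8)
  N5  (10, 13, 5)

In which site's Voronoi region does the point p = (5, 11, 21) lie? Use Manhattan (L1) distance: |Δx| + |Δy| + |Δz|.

d(p,N1) = |5−27| + |11−5| + |21−16| = 22 + 6 + 5 = 33
d(p,N2) = |5−14| + |11−22| + |21−0| = 9 + 11 + 21 = 41
d(p,N3) = |5−8| + |11−1| + |21−27| = 3 + 10 + 6 = 19
d(p,N4) = |5−28| + |11−2| + |21−8| = 23 + 9 + 13 = 45
d(p,N5) = |5−10| + |11−13| + |21−5| = 5 + 2 + 16 = 23
The smallest is to N3, so p lies in the Voronoi region of N3.

N3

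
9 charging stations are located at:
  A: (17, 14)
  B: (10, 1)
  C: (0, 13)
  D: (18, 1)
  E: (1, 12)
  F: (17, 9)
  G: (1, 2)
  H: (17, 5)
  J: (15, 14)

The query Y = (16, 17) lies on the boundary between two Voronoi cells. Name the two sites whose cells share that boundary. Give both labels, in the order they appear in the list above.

Squared distances from Y to each site:
|YA|² = 1 + 9 = 10
|YB|² = 36 + 256 = 292
|YC|² = 256 + 16 = 272
|YD|² = 4 + 256 = 260
|YE|² = 225 + 25 = 250
|YF|² = 1 + 64 = 65
|YG|² = 225 + 225 = 450
|YH|² = 1 + 144 = 145
|YJ|² = 1 + 9 = 10
Y is equidistant from A and J (both at squared distance 10), and every other site is strictly farther — so Y lies on the A–J Voronoi edge.

A and J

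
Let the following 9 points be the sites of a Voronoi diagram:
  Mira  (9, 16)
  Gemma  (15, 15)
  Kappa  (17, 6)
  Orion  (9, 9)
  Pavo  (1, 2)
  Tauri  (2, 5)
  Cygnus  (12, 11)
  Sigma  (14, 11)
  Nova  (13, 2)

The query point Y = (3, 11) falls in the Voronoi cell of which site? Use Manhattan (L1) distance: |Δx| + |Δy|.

d(Y, Mira) = |3−9| + |11−16| = 6 + 5 = 11
d(Y, Gemma) = |3−15| + |11−15| = 12 + 4 = 16
d(Y, Kappa) = |3−17| + |11−6| = 14 + 5 = 19
d(Y, Orion) = |3−9| + |11−9| = 6 + 2 = 8
d(Y, Pavo) = |3−1| + |11−2| = 2 + 9 = 11
d(Y, Tauri) = |3−2| + |11−5| = 1 + 6 = 7
d(Y, Cygnus) = |3−12| + |11−11| = 9 + 0 = 9
d(Y, Sigma) = |3−14| + |11−11| = 11 + 0 = 11
d(Y, Nova) = |3−13| + |11−2| = 10 + 9 = 19
The smallest is to Tauri, so Y lies in the Voronoi region of Tauri.

Tauri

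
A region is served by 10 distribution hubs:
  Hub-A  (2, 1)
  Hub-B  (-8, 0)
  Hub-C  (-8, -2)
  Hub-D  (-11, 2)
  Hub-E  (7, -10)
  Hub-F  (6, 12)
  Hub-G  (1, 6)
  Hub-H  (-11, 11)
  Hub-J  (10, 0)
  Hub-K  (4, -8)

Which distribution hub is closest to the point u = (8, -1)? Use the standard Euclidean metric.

Hub-J

Since √ is increasing, it suffices to compare squared distances:
d²(u, Hub-A) = (8−2)² + (-1−1)² = 36 + 4 = 40
d²(u, Hub-B) = (8−(-8))² + (-1−0)² = 256 + 1 = 257
d²(u, Hub-C) = (8−(-8))² + (-1−(-2))² = 256 + 1 = 257
d²(u, Hub-D) = (8−(-11))² + (-1−2)² = 361 + 9 = 370
d²(u, Hub-E) = (8−7)² + (-1−(-10))² = 1 + 81 = 82
d²(u, Hub-F) = (8−6)² + (-1−12)² = 4 + 169 = 173
d²(u, Hub-G) = (8−1)² + (-1−6)² = 49 + 49 = 98
d²(u, Hub-H) = (8−(-11))² + (-1−11)² = 361 + 144 = 505
d²(u, Hub-J) = (8−10)² + (-1−0)² = 4 + 1 = 5
d²(u, Hub-K) = (8−4)² + (-1−(-8))² = 16 + 49 = 65
Hub-J is nearest.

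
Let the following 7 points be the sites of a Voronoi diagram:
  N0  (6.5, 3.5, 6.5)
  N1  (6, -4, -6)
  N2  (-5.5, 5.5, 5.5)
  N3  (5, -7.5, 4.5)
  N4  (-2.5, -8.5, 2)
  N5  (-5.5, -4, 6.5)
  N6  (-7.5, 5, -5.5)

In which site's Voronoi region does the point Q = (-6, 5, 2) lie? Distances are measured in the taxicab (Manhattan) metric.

N2

d(Q,N0) = |-6−6.5| + |5−3.5| + |2−6.5| = 12.5 + 1.5 + 4.5 = 18.5
d(Q,N1) = |-6−6| + |5−(-4)| + |2−(-6)| = 12 + 9 + 8 = 29
d(Q,N2) = |-6−(-5.5)| + |5−5.5| + |2−5.5| = 0.5 + 0.5 + 3.5 = 4.5
d(Q,N3) = |-6−5| + |5−(-7.5)| + |2−4.5| = 11 + 12.5 + 2.5 = 26
d(Q,N4) = |-6−(-2.5)| + |5−(-8.5)| + |2−2| = 3.5 + 13.5 + 0 = 17
d(Q,N5) = |-6−(-5.5)| + |5−(-4)| + |2−6.5| = 0.5 + 9 + 4.5 = 14
d(Q,N6) = |-6−(-7.5)| + |5−5| + |2−(-5.5)| = 1.5 + 0 + 7.5 = 9
N2 is nearest.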